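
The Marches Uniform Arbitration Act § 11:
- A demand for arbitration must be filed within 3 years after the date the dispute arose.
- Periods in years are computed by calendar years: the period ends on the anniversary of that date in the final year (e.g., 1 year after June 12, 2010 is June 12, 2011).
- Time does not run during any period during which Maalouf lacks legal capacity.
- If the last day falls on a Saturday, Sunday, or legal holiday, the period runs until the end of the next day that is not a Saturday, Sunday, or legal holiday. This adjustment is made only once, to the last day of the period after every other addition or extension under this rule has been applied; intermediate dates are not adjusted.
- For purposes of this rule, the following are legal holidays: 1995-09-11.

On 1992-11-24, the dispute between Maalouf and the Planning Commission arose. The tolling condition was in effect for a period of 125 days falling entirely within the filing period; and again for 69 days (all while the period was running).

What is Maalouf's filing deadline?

June 5, 1996

3 years after 1992-11-24 is November 24, 1995.
Tolling adds 125 days: November 24, 1995 + 125 days = March 28, 1996.
Tolling adds 69 days: March 28, 1996 + 69 days = June 5, 1996.
June 5, 1996 is a Wednesday and not a legal holiday, so no extension applies.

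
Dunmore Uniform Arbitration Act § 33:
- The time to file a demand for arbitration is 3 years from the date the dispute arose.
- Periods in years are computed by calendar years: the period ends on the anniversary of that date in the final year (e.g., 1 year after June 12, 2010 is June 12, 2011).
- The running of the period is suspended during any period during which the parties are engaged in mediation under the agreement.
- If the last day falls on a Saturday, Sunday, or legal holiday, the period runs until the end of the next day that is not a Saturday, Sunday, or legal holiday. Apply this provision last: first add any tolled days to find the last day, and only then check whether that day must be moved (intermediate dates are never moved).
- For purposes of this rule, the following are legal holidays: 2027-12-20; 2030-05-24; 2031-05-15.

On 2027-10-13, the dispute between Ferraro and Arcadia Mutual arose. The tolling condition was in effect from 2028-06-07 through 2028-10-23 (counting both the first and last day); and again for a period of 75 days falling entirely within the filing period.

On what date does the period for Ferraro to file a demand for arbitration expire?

May 16, 2031

3 years after 2027-10-13 is October 13, 2030.
From June 7, 2028 through October 23, 2028 inclusive is 139 days; tolling adds 139 days: October 13, 2030 + 139 days = March 1, 2031.
Tolling adds 75 days: March 1, 2031 + 75 days = May 15, 2031.
May 15, 2031 is a listed holiday. The next qualifying day is May 16, 2031.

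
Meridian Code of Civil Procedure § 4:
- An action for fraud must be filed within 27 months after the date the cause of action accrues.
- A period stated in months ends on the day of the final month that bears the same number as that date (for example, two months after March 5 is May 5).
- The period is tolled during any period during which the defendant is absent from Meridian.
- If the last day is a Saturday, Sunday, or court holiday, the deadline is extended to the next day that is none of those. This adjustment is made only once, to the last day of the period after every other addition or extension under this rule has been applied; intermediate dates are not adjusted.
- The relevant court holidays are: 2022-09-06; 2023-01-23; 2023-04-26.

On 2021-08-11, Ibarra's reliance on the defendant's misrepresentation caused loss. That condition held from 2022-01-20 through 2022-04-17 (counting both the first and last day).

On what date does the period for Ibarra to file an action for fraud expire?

February 7, 2024

27 months after 2021-08-11 is November 11, 2023.
From January 20, 2022 through April 17, 2022 inclusive is 88 days; tolling adds 88 days: November 11, 2023 + 88 days = February 7, 2024.
February 7, 2024 is a Wednesday and not a court holiday, so no extension applies.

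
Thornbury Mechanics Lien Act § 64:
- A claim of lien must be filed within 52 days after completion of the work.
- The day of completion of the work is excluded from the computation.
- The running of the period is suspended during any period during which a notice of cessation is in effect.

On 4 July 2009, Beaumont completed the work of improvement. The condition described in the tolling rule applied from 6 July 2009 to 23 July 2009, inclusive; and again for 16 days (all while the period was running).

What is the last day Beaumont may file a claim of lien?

September 28, 2009

52 days after 4 July 2009 is August 25, 2009.
From July 6, 2009 through July 23, 2009 inclusive is 18 days; tolling adds 18 days: August 25, 2009 + 18 days = September 12, 2009.
Tolling adds 16 days: September 12, 2009 + 16 days = September 28, 2009.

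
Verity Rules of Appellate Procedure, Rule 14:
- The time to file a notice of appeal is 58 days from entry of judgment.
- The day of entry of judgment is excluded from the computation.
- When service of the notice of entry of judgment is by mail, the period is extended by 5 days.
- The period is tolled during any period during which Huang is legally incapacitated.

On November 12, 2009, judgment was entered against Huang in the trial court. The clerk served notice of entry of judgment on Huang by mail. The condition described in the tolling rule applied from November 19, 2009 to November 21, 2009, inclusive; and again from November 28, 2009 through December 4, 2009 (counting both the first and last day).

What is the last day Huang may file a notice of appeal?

January 24, 2010

58 days after November 12, 2009 is January 9, 2010.
Service was by mail, adding 5 days: January 9, 2010 + 5 days = January 14, 2010.
From November 19, 2009 through November 21, 2009 inclusive is 3 days; tolling adds 3 days: January 14, 2010 + 3 days = January 17, 2010.
From November 28, 2009 through December 4, 2009 inclusive is 7 days; tolling adds 7 days: January 17, 2010 + 7 days = January 24, 2010.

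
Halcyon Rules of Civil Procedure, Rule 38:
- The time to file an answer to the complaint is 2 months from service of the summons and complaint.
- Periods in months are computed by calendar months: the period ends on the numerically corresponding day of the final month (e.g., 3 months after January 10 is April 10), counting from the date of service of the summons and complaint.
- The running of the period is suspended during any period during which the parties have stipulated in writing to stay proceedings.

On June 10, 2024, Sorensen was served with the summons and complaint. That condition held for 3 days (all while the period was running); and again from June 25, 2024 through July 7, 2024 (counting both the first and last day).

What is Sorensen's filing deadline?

2 months after June 10, 2024 is August 10, 2024.
Tolling adds 3 days: August 10, 2024 + 3 days = August 13, 2024.
From June 25, 2024 through July 7, 2024 inclusive is 13 days; tolling adds 13 days: August 13, 2024 + 13 days = August 26, 2024.

August 26, 2024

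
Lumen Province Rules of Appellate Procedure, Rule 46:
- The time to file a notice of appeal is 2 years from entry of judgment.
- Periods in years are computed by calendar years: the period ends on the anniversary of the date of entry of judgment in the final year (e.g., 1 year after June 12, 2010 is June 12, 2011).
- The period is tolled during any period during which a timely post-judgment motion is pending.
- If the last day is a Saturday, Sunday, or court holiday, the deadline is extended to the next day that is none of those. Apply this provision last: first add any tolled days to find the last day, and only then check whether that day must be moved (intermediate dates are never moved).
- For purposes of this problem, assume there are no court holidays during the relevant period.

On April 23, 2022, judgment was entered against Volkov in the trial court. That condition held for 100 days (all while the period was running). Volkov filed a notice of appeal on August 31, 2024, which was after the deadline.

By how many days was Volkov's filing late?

30 days

2 years after April 23, 2022 is April 23, 2024.
Tolling adds 100 days: April 23, 2024 + 100 days = August 1, 2024.
August 1, 2024 is a Thursday and not a court holiday, so no extension applies.
The deadline is August 1, 2024; from August 1, 2024 to August 31, 2024 is 30 days.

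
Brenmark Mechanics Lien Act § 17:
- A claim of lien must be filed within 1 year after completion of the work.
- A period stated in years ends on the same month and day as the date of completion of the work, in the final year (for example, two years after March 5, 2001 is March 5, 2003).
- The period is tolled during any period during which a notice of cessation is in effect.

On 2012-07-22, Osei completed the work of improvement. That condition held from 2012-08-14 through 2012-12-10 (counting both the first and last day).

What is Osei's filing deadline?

November 18, 2013

1 year after 2012-07-22 is July 22, 2013.
From August 14, 2012 through December 10, 2012 inclusive is 119 days; tolling adds 119 days: July 22, 2013 + 119 days = November 18, 2013.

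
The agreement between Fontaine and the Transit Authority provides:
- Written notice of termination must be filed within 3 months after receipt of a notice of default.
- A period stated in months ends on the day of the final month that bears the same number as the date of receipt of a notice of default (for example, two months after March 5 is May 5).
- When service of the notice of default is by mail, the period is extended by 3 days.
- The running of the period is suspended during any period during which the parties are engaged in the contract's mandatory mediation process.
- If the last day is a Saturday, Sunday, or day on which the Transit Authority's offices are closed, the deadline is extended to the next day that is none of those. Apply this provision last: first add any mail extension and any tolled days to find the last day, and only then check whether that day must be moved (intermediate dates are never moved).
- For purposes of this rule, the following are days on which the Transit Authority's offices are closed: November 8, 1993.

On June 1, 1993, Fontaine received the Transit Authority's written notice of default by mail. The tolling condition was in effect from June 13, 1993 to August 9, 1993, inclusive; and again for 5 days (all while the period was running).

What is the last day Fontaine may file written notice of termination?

3 months after June 1, 1993 is September 1, 1993.
Service was by mail, adding 3 days: September 1, 1993 + 3 days = September 4, 1993.
From June 13, 1993 through August 9, 1993 inclusive is 58 days; tolling adds 58 days: September 4, 1993 + 58 days = November 1, 1993.
Tolling adds 5 days: November 1, 1993 + 5 days = November 6, 1993.
November 6, 1993 is Saturday; November 7, 1993 is Sunday; November 8, 1993 is a listed holiday. The next qualifying day is November 9, 1993.

November 9, 1993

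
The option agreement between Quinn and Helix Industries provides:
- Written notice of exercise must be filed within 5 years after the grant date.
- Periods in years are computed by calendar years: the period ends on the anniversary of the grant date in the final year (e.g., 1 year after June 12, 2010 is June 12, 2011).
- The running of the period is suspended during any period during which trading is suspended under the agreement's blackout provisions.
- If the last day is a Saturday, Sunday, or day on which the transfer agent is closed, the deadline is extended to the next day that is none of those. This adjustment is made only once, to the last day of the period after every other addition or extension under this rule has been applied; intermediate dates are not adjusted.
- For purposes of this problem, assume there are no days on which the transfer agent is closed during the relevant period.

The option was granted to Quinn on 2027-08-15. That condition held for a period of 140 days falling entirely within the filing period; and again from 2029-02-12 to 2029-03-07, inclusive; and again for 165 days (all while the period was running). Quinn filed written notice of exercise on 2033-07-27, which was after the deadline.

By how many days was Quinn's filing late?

16 days

5 years after 2027-08-15 is August 15, 2032.
Tolling adds 140 days: August 15, 2032 + 140 days = January 2, 2033.
From February 12, 2029 through March 7, 2029 inclusive is 24 days; tolling adds 24 days: January 2, 2033 + 24 days = January 26, 2033.
Tolling adds 165 days: January 26, 2033 + 165 days = July 10, 2033.
July 10, 2033 is Sunday. The next qualifying day is July 11, 2033.
The deadline is July 11, 2033; from July 11, 2033 to July 27, 2033 is 16 days.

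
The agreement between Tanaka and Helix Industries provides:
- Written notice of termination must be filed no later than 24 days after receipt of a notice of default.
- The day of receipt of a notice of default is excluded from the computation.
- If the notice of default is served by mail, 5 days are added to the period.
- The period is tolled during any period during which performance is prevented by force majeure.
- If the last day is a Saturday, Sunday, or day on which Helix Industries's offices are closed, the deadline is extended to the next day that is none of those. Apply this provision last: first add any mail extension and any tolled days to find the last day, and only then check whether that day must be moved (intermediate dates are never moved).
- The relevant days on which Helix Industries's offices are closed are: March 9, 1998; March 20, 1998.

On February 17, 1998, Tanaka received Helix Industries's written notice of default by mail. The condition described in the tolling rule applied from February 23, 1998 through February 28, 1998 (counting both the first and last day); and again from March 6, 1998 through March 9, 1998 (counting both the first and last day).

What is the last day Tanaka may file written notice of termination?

24 days after February 17, 1998 is March 13, 1998.
Service was by mail, adding 5 days: March 13, 1998 + 5 days = March 18, 1998.
From February 23, 1998 through February 28, 1998 inclusive is 6 days; tolling adds 6 days: March 18, 1998 + 6 days = March 24, 1998.
From March 6, 1998 through March 9, 1998 inclusive is 4 days; tolling adds 4 days: March 24, 1998 + 4 days = March 28, 1998.
March 28, 1998 is Saturday; March 29, 1998 is Sunday. The next qualifying day is March 30, 1998.

March 30, 1998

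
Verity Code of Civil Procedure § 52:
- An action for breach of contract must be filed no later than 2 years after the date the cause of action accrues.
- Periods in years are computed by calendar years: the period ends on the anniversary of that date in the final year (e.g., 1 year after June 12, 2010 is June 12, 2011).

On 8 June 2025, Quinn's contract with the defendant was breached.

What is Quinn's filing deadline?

2 years after 8 June 2025 is June 8, 2027.

June 8, 2027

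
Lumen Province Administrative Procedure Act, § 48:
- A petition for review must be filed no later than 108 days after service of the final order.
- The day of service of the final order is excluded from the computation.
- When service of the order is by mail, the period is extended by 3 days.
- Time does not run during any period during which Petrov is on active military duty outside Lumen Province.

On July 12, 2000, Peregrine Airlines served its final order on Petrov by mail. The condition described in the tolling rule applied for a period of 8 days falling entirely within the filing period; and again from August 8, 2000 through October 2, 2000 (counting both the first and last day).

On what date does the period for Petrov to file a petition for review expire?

108 days after July 12, 2000 is October 28, 2000.
Service was by mail, adding 3 days: October 28, 2000 + 3 days = October 31, 2000.
Tolling adds 8 days: October 31, 2000 + 8 days = November 8, 2000.
From August 8, 2000 through October 2, 2000 inclusive is 56 days; tolling adds 56 days: November 8, 2000 + 56 days = January 3, 2001.

January 3, 2001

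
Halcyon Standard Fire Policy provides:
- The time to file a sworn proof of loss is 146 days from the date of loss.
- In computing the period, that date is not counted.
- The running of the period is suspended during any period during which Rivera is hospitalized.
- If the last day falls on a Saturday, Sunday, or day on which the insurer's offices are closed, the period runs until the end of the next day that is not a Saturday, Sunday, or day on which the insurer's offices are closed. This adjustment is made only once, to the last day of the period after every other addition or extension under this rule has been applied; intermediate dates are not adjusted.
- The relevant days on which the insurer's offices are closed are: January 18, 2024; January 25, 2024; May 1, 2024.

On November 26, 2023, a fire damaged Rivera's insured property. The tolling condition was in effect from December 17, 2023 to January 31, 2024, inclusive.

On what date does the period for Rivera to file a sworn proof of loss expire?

146 days after November 26, 2023 is April 20, 2024.
From December 17, 2023 through January 31, 2024 inclusive is 46 days; tolling adds 46 days: April 20, 2024 + 46 days = June 5, 2024.
June 5, 2024 is a Wednesday and not a day on which the insurer's offices are closed, so no extension applies.

June 5, 2024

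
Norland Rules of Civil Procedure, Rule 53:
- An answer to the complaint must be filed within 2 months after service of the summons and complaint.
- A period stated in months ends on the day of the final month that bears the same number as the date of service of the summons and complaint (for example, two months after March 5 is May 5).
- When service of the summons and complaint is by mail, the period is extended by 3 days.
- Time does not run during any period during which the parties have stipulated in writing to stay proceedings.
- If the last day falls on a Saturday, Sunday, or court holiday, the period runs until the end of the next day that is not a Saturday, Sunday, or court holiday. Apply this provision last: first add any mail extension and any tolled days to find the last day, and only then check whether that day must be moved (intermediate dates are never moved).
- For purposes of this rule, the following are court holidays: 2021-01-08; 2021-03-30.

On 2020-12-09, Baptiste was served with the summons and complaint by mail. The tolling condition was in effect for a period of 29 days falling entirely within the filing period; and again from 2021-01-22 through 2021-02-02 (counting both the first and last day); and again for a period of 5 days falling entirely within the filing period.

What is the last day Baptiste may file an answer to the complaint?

2 months after 2020-12-09 is February 9, 2021.
Service was by mail, adding 3 days: February 9, 2021 + 3 days = February 12, 2021.
Tolling adds 29 days: February 12, 2021 + 29 days = March 13, 2021.
From January 22, 2021 through February 2, 2021 inclusive is 12 days; tolling adds 12 days: March 13, 2021 + 12 days = March 25, 2021.
Tolling adds 5 days: March 25, 2021 + 5 days = March 30, 2021.
March 30, 2021 is a listed holiday. The next qualifying day is March 31, 2021.

March 31, 2021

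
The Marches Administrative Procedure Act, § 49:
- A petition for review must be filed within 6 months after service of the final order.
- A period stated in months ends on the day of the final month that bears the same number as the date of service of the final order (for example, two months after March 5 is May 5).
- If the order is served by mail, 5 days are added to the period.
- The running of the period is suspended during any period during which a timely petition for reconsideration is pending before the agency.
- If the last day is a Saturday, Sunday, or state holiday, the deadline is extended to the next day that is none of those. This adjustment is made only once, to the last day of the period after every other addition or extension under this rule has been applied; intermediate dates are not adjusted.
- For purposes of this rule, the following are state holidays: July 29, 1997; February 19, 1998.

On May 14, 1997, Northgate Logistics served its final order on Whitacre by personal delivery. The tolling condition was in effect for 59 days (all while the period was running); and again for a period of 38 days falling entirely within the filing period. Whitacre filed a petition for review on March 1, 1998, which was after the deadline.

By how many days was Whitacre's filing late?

9 days

6 months after May 14, 1997 is November 14, 1997.
Service was not by mail, so no mail extension applies.
Tolling adds 59 days: November 14, 1997 + 59 days = January 12, 1998.
Tolling adds 38 days: January 12, 1998 + 38 days = February 19, 1998.
February 19, 1998 is a listed holiday. The next qualifying day is February 20, 1998.
The deadline is February 20, 1998; from February 20, 1998 to March 1, 1998 is 9 days.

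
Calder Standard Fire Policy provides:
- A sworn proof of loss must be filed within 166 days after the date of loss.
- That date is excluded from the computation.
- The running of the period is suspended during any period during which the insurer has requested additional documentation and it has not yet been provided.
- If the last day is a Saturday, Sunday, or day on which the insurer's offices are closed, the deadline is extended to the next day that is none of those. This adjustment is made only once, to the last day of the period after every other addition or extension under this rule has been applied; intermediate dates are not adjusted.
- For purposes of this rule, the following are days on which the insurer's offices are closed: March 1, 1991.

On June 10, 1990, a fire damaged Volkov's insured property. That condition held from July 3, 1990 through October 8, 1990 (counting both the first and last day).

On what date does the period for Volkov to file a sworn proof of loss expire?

166 days after June 10, 1990 is November 23, 1990.
From July 3, 1990 through October 8, 1990 inclusive is 98 days; tolling adds 98 days: November 23, 1990 + 98 days = March 1, 1991.
March 1, 1991 is a listed holiday; March 2, 1991 is Saturday; March 3, 1991 is Sunday. The next qualifying day is March 4, 1991.

March 4, 1991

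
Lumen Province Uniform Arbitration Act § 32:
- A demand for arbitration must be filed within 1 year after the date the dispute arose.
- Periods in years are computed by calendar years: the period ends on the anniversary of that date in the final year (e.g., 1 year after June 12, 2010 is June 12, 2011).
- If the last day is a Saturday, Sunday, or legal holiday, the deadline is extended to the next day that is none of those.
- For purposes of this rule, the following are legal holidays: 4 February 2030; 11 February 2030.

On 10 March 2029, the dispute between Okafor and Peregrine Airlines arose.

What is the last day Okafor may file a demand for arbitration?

1 year after 10 March 2029 is March 10, 2030.
March 10, 2030 is Sunday. The next qualifying day is March 11, 2030.

March 11, 2030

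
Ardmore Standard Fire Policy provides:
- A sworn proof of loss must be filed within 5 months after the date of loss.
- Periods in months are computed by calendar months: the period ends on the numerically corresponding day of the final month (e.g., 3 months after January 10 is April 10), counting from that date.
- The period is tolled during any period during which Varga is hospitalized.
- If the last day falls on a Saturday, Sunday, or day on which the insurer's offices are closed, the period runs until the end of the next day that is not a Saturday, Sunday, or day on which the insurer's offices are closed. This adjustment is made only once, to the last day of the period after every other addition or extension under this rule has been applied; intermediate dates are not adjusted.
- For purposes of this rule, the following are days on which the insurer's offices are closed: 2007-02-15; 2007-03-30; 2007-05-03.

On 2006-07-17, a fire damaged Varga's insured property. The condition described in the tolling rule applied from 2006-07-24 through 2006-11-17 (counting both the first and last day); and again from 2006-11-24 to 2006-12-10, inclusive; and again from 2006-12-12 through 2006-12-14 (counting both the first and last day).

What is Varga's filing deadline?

5 months after 2006-07-17 is December 17, 2006.
From July 24, 2006 through November 17, 2006 inclusive is 117 days; tolling adds 117 days: December 17, 2006 + 117 days = April 13, 2007.
From November 24, 2006 through December 10, 2006 inclusive is 17 days; tolling adds 17 days: April 13, 2007 + 17 days = April 30, 2007.
From December 12, 2006 through December 14, 2006 inclusive is 3 days; tolling adds 3 days: April 30, 2007 + 3 days = May 3, 2007.
May 3, 2007 is a listed holiday. The next qualifying day is May 4, 2007.

May 4, 2007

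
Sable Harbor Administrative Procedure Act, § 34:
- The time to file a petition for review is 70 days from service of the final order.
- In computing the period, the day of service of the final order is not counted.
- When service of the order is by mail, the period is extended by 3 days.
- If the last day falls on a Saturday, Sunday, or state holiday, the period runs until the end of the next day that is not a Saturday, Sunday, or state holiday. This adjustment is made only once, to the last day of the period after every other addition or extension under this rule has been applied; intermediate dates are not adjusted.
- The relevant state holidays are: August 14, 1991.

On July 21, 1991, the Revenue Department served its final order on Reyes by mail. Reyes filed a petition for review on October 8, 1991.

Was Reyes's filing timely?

No

70 days after July 21, 1991 is September 29, 1991.
Service was by mail, adding 3 days: September 29, 1991 + 3 days = October 2, 1991.
October 2, 1991 is a Wednesday and not a state holiday, so no extension applies.
The deadline is October 2, 1991; the filing on October 8, 1991 is after that date.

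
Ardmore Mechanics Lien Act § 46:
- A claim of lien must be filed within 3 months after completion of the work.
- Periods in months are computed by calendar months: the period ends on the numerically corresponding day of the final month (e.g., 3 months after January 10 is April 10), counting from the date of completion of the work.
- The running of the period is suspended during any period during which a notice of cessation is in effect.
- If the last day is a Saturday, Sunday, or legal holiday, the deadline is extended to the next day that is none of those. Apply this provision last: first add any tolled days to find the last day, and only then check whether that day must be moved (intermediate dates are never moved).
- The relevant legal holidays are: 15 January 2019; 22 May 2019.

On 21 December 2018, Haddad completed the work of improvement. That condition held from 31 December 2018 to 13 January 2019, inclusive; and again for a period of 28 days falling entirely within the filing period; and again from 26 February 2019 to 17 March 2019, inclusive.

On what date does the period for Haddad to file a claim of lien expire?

May 23, 2019

3 months after 21 December 2018 is March 21, 2019.
From December 31, 2018 through January 13, 2019 inclusive is 14 days; tolling adds 14 days: March 21, 2019 + 14 days = April 4, 2019.
Tolling adds 28 days: April 4, 2019 + 28 days = May 2, 2019.
From February 26, 2019 through March 17, 2019 inclusive is 20 days; tolling adds 20 days: May 2, 2019 + 20 days = May 22, 2019.
May 22, 2019 is a listed holiday. The next qualifying day is May 23, 2019.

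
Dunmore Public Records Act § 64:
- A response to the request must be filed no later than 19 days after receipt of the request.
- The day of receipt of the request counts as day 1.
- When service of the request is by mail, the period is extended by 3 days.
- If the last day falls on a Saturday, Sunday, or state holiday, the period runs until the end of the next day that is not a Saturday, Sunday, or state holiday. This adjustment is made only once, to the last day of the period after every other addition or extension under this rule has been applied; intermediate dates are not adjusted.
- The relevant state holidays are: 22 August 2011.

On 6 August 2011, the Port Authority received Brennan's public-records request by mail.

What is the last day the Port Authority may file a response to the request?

Counting 6 August 2011 as day 1, day 19 is August 24, 2011.
Service was by mail, adding 3 days: August 24, 2011 + 3 days = August 27, 2011.
August 27, 2011 is Saturday; August 28, 2011 is Sunday. The next qualifying day is August 29, 2011.

August 29, 2011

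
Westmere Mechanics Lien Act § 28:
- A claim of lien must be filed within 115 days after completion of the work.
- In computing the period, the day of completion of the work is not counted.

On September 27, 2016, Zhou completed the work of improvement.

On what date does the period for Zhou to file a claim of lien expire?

115 days after September 27, 2016 is January 20, 2017.

January 20, 2017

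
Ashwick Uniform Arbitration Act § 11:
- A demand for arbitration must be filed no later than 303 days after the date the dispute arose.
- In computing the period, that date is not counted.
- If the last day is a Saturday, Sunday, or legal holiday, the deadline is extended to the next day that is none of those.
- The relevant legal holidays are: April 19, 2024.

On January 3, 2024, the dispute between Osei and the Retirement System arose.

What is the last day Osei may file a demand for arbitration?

November 1, 2024

303 days after January 3, 2024 is November 1, 2024.
November 1, 2024 is a Friday and not a legal holiday, so no extension applies.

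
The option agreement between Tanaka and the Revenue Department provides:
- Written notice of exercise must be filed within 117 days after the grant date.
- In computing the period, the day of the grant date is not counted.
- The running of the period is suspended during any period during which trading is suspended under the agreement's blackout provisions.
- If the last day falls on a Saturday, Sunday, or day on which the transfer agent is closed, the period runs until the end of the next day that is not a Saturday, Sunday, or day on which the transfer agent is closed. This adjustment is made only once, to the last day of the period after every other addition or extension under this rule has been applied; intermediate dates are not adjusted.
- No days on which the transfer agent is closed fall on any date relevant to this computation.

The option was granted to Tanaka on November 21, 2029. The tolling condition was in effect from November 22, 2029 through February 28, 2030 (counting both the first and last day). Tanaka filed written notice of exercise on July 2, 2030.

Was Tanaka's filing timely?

No

117 days after November 21, 2029 is March 18, 2030.
From November 22, 2029 through February 28, 2030 inclusive is 99 days; tolling adds 99 days: March 18, 2030 + 99 days = June 25, 2030.
June 25, 2030 is a Tuesday and not a day on which the transfer agent is closed, so no extension applies.
The deadline is June 25, 2030; the filing on July 2, 2030 is after that date.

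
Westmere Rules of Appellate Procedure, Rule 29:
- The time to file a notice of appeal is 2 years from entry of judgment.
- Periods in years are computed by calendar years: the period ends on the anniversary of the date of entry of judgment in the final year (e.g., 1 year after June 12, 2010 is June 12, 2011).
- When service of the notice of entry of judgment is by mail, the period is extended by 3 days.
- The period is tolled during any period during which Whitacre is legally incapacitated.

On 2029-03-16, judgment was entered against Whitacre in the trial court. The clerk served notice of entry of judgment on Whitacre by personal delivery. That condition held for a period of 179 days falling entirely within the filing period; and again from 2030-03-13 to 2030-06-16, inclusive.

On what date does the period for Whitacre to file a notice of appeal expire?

December 16, 2031

2 years after 2029-03-16 is March 16, 2031.
Service was not by mail, so no mail extension applies.
Tolling adds 179 days: March 16, 2031 + 179 days = September 11, 2031.
From March 13, 2030 through June 16, 2030 inclusive is 96 days; tolling adds 96 days: September 11, 2031 + 96 days = December 16, 2031.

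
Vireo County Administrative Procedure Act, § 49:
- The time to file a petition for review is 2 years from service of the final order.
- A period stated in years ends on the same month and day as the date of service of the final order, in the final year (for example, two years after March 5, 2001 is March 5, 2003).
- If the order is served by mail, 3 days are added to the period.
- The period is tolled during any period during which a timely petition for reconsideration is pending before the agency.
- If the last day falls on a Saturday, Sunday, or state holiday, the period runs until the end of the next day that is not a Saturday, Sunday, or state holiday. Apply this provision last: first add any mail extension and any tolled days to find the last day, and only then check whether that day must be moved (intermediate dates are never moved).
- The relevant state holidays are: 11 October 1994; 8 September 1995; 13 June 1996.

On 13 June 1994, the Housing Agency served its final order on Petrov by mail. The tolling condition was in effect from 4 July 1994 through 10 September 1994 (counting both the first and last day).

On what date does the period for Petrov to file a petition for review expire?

2 years after 13 June 1994 is June 13, 1996.
Service was by mail, adding 3 days: June 13, 1996 + 3 days = June 16, 1996.
From July 4, 1994 through September 10, 1994 inclusive is 69 days; tolling adds 69 days: June 16, 1996 + 69 days = August 24, 1996.
August 24, 1996 is Saturday; August 25, 1996 is Sunday. The next qualifying day is August 26, 1996.

August 26, 1996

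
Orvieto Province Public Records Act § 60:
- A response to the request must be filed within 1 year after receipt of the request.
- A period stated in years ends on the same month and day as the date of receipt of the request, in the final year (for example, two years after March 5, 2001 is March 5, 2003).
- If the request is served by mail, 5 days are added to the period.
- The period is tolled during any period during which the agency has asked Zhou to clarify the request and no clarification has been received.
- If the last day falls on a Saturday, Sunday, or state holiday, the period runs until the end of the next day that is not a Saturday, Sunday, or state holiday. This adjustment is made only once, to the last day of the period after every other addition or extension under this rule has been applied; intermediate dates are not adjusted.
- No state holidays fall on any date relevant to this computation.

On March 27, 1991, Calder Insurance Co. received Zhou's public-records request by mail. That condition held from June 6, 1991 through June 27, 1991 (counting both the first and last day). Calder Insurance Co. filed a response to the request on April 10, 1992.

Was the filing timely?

1 year after March 27, 1991 is March 27, 1992.
Service was by mail, adding 5 days: March 27, 1992 + 5 days = April 1, 1992.
From June 6, 1991 through June 27, 1991 inclusive is 22 days; tolling adds 22 days: April 1, 1992 + 22 days = April 23, 1992.
April 23, 1992 is a Thursday and not a state holiday, so no extension applies.
The deadline is April 23, 1992; the filing on April 10, 1992 is on or before that date.

Yes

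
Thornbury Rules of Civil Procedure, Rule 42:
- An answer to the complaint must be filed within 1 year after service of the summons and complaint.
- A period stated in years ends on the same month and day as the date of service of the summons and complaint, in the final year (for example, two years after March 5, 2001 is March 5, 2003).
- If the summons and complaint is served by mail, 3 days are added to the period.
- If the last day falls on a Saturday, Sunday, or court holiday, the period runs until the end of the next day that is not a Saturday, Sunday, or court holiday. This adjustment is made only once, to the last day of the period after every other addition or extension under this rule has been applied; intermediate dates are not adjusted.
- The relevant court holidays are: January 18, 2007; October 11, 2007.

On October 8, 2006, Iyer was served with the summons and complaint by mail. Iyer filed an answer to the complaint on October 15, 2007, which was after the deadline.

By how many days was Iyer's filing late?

3 days

1 year after October 8, 2006 is October 8, 2007.
Service was by mail, adding 3 days: October 8, 2007 + 3 days = October 11, 2007.
October 11, 2007 is a listed holiday. The next qualifying day is October 12, 2007.
The deadline is October 12, 2007; from October 12, 2007 to October 15, 2007 is 3 days.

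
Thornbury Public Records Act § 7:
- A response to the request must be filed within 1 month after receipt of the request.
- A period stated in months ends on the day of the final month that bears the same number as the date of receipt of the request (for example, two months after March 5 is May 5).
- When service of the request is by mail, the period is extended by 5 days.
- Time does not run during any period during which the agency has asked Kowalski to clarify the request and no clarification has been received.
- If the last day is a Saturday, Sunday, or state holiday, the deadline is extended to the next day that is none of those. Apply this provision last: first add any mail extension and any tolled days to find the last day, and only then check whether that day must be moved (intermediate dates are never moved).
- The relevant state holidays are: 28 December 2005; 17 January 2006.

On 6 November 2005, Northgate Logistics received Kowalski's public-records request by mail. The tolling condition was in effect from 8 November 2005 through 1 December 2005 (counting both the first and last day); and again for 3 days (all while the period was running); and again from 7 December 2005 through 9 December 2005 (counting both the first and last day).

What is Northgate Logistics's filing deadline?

1 month after 6 November 2005 is December 6, 2005.
Service was by mail, adding 5 days: December 6, 2005 + 5 days = December 11, 2005.
From November 8, 2005 through December 1, 2005 inclusive is 24 days; tolling adds 24 days: December 11, 2005 + 24 days = January 4, 2006.
Tolling adds 3 days: January 4, 2006 + 3 days = January 7, 2006.
From December 7, 2005 through December 9, 2005 inclusive is 3 days; tolling adds 3 days: January 7, 2006 + 3 days = January 10, 2006.
January 10, 2006 is a Tuesday and not a state holiday, so no extension applies.

January 10, 2006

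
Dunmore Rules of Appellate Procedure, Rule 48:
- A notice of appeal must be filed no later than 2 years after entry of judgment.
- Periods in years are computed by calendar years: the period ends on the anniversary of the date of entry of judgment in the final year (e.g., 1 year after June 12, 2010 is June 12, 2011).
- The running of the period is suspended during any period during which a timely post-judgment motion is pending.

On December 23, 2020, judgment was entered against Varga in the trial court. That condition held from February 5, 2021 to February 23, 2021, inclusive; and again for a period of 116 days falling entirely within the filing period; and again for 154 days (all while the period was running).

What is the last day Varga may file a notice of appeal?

October 8, 2023

2 years after December 23, 2020 is December 23, 2022.
From February 5, 2021 through February 23, 2021 inclusive is 19 days; tolling adds 19 days: December 23, 2022 + 19 days = January 11, 2023.
Tolling adds 116 days: January 11, 2023 + 116 days = May 7, 2023.
Tolling adds 154 days: May 7, 2023 + 154 days = October 8, 2023.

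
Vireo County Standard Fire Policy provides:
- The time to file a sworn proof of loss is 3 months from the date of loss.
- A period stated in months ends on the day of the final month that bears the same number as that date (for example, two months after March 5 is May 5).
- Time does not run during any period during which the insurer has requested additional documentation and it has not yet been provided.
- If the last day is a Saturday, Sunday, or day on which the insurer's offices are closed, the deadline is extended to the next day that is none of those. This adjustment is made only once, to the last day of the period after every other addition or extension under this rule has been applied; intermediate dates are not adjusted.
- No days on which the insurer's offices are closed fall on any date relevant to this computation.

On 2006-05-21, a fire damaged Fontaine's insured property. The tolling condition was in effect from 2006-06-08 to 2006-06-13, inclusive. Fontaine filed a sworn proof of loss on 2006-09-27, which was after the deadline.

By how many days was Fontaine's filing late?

30 days

3 months after 2006-05-21 is August 21, 2006.
From June 8, 2006 through June 13, 2006 inclusive is 6 days; tolling adds 6 days: August 21, 2006 + 6 days = August 27, 2006.
August 27, 2006 is Sunday. The next qualifying day is August 28, 2006.
The deadline is August 28, 2006; from August 28, 2006 to September 27, 2006 is 30 days.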